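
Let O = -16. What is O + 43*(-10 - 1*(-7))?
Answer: -145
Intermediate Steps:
O + 43*(-10 - 1*(-7)) = -16 + 43*(-10 - 1*(-7)) = -16 + 43*(-10 + 7) = -16 + 43*(-3) = -16 - 129 = -145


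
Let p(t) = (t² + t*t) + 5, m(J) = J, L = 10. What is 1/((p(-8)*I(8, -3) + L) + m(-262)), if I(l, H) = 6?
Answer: 1/546 ≈ 0.0018315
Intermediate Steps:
p(t) = 5 + 2*t² (p(t) = (t² + t²) + 5 = 2*t² + 5 = 5 + 2*t²)
1/((p(-8)*I(8, -3) + L) + m(-262)) = 1/(((5 + 2*(-8)²)*6 + 10) - 262) = 1/(((5 + 2*64)*6 + 10) - 262) = 1/(((5 + 128)*6 + 10) - 262) = 1/((133*6 + 10) - 262) = 1/((798 + 10) - 262) = 1/(808 - 262) = 1/546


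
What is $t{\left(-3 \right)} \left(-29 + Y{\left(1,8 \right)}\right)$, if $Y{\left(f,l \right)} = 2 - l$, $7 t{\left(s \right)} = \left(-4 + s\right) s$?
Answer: $-105$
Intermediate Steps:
$t{\left(s \right)} = \frac{s \left(-4 + s\right)}{7}$ ($t{\left(s \right)} = \frac{\left(-4 + s\right) s}{7} = \frac{s \left(-4 + s\right)}{7}$)
$t{\left(-3 \right)} \left(-29 + Y{\left(1,8 \right)}\right) = \frac{1}{7} \left(-3\right) \left(-4 - 3\right) \left(-29 + \left(2 - 8\right)\right) = \frac{1}{7} \left(-3\right) \left(-7\right) \left(-29 + \left(2 - 8\right)\right) = 3 \left(-29 - 6\right) = 3 \left(-35\right) = -105$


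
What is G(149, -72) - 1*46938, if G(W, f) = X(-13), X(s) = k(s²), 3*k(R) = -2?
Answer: -140816/3 ≈ -46939.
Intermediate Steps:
k(R) = -⅔ (k(R) = (⅓)*(-2) = -⅔)
X(s) = -⅔
G(W, f) = -⅔
G(149, -72) - 1*46938 = -⅔ - 1*46938 = -⅔ - 46938 = -140816/3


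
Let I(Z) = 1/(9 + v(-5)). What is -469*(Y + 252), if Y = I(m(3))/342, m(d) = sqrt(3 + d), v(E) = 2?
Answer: -444623725/3762 ≈ -1.1819e+5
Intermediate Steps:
I(Z) = 1/11 (I(Z) = 1/(9 + 2) = 1/11)
Y = 1/3762 (Y = (1/11)/342 = (1/11)*(1/342) = 1/3762 ≈ 0.00026582)
-469*(Y + 252) = -469*(1/3762 + 252) = -469*948025/3762 = -444623725/3762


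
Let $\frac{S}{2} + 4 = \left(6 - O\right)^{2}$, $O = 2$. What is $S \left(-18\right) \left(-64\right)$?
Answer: $27648$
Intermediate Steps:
$S = 24$ ($S = -8 + 2 \left(6 - 2\right)^{2} = -8 + 2 \cdot 4^{2} = -8 + 2 \cdot 16 = -8 + 32 = 24$)
$S \left(-18\right) \left(-64\right) = 24 \left(-18\right) \left(-64\right) = \left(-432\right) \left(-64\right) = 27648$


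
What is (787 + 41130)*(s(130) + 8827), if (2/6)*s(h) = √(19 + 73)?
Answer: 370001359 + 251502*√23 ≈ 3.7121e+8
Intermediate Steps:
s(h) = 6*√23 (s(h) = 3*√(19 + 73) = 3*√92 = 3*(2*√23) = 6*√23)
(787 + 41130)*(s(130) + 8827) = (787 + 41130)*(6*√23 + 8827) = 41917*(8827 + 6*√23) = 370001359 + 251502*√23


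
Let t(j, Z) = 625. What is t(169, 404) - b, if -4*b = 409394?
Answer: 205947/2 ≈ 1.0297e+5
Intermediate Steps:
b = -204697/2 (b = -1/4*409394 = -204697/2 ≈ -1.0235e+5)
t(169, 404) - b = 625 - 1*(-204697/2) = 625 + 204697/2 = 205947/2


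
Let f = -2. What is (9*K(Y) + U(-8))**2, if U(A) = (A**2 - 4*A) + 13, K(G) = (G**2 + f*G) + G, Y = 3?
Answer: 26569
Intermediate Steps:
K(G) = G**2 - G (K(G) = (G**2 - 2*G) + G = G**2 - G)
U(A) = 13 + A**2 - 4*A
(9*K(Y) + U(-8))**2 = (9*(3*(-1 + 3)) + (13 + (-8)**2 - 4*(-8)))**2 = (9*(3*2) + (13 + 64 + 32))**2 = (9*6 + 109)**2 = (54 + 109)**2 = 163**2 = 26569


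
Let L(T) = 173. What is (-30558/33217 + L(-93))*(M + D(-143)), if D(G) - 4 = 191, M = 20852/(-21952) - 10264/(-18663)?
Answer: 275854096539463/8237698896 ≈ 33487.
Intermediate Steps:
M = -40961387/102422544 (M = 20852*(-1/21952) - 10264*(-1/18663) = -5213/5488 + 10264/18663 = -40961387/102422544 ≈ -0.39993)
D(G) = 195 (D(G) = 4 + 191 = 195)
(-30558/33217 + L(-93))*(M + D(-143)) = (-30558/33217 + 173)*(-40961387/102422544 + 195) = (-30558*1/33217 + 173)*(19931434693/102422544) = (-30558/33217 + 173)*(19931434693/102422544) = (5715983/33217)*(19931434693/102422544) = 275854096539463/8237698896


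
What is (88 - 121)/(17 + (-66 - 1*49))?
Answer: 33/98 ≈ 0.33673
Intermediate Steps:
(88 - 121)/(17 + (-66 - 1*49)) = -33/(17 + (-66 - 49)) = -33/(17 - 115) = -33/(-98) = -33*(-1/98) = 33/98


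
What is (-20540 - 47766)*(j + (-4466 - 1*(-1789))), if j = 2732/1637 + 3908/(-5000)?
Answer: 187021677692647/1023125 ≈ 1.8279e+8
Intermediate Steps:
j = 1815651/2046250 (j = 2732*(1/1637) + 3908*(-1/5000) = 2732/1637 - 977/1250 = 1815651/2046250 ≈ 0.88731)
(-20540 - 47766)*(j + (-4466 - 1*(-1789))) = (-20540 - 47766)*(1815651/2046250 + (-4466 - 1*(-1789))) = -68306*(1815651/2046250 + (-4466 + 1789)) = -68306*(1815651/2046250 - 2677) = -68306*(-5475995599/2046250) = 187021677692647/1023125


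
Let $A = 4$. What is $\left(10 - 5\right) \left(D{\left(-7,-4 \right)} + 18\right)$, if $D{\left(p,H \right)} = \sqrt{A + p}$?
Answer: $90 + 5 i \sqrt{3} \approx 90.0 + 8.6602 i$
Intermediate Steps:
$D{\left(p,H \right)} = \sqrt{4 + p}$
$\left(10 - 5\right) \left(D{\left(-7,-4 \right)} + 18\right) = \left(10 - 5\right) \left(\sqrt{4 - 7} + 18\right) = 5 \left(\sqrt{-3} + 18\right) = 5 \left(i \sqrt{3} + 18\right) = 5 \left(18 + i \sqrt{3}\right) = 90 + 5 i \sqrt{3}$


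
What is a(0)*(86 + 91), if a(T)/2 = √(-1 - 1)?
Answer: 354*I*√2 ≈ 500.63*I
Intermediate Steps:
a(T) = 2*I*√2 (a(T) = 2*√(-1 - 1) = 2*√(-2) = 2*(I*√2) = 2*I*√2)
a(0)*(86 + 91) = (2*I*√2)*(86 + 91) = (2*I*√2)*177 = 354*I*√2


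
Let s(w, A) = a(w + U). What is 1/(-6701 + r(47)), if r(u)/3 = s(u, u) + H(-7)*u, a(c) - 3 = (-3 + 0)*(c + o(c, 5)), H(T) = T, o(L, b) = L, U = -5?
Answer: -1/8435 ≈ -0.00011855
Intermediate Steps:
a(c) = 3 - 6*c (a(c) = 3 + (-3 + 0)*(c + c) = 3 - 6*c)
s(w, A) = 33 - 6*w (s(w, A) = 3 - 6*(w - 5) = 3 - 6*(-5 + w) = 3 + (30 - 6*w) = 33 - 6*w)
r(u) = 99 - 39*u (r(u) = 3*((33 - 6*u) - 7*u) = 3*(33 - 13*u) = 99 - 39*u)
1/(-6701 + r(47)) = 1/(-6701 + (99 - 39*47)) = 1/(-6701 + (99 - 1833)) = 1/(-6701 - 1734) = 1/(-8435) = -1/8435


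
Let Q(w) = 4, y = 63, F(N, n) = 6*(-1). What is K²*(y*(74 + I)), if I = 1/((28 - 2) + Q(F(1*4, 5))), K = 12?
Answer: 3358152/5 ≈ 6.7163e+5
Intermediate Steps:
F(N, n) = -6
I = 1/30 (I = 1/((28 - 2) + 4) = 1/(26 + 4) = 1/30 ≈ 0.033333)
K²*(y*(74 + I)) = 12²*(63*(74 + 1/30)) = 144*(63*(2221/30)) = 144*(46641/10) = 3358152/5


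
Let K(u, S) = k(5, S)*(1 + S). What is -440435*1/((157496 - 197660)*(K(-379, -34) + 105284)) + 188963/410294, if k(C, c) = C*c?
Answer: 420905911118549/913713786432552 ≈ 0.46065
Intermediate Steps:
K(u, S) = 5*S*(1 + S) (K(u, S) = (5*S)*(1 + S) = 5*S*(1 + S))
-440435*1/((157496 - 197660)*(K(-379, -34) + 105284)) + 188963/410294 = -440435*1/((157496 - 197660)*(5*(-34)*(1 - 34) + 105284)) + 188963/410294 = -440435*(-1/(40164*(5*(-34)*(-33) + 105284))) + 188963*(1/410294) = -440435*(-1/(40164*(5610 + 105284))) + 188963/410294 = -440435/(110894*(-40164)) + 188963/410294 = -440435/(-4453946616) + 188963/410294 = -440435*(-1/4453946616) + 188963/410294 = 440435/4453946616 + 188963/410294 = 420905911118549/913713786432552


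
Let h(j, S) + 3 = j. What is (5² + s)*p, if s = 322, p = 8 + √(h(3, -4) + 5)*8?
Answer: 2776 + 2776*√5 ≈ 8983.3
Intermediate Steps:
h(j, S) = -3 + j
p = 8 + 8*√5 (p = 8 + √((-3 + 3) + 5)*8 = 8 + √(0 + 5)*8 = 8 + √5*8 = 8 + 8*√5 ≈ 25.889)
(5² + s)*p = (5² + 322)*(8 + 8*√5) = (25 + 322)*(8 + 8*√5) = 347*(8 + 8*√5) = 2776 + 2776*√5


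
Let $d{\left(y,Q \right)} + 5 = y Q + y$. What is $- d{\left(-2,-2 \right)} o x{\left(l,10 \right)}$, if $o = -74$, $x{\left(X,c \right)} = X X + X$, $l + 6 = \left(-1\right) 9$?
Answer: $-46620$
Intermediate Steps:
$d{\left(y,Q \right)} = -5 + y + Q y$ ($d{\left(y,Q \right)} = -5 + \left(y Q + y\right) = -5 + \left(Q y + y\right) = -5 + \left(y + Q y\right) = -5 + y + Q y$)
$l = -15$ ($l = -6 - 9 = -15$)
$x{\left(X,c \right)} = X + X^{2}$ ($x{\left(X,c \right)} = X^{2} + X = X + X^{2}$)
$- d{\left(-2,-2 \right)} o x{\left(l,10 \right)} = - (-5 - 2 - -4) \left(-74\right) \left(- 15 \left(1 - 15\right)\right) = - (-5 - 2 + 4) \left(-74\right) \left(\left(-15\right) \left(-14\right)\right) = \left(-1\right) \left(-3\right) \left(-74\right) 210 = 3 \left(-74\right) 210 = \left(-222\right) 210 = -46620$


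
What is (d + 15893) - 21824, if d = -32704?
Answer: -38635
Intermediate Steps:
(d + 15893) - 21824 = (-32704 + 15893) - 21824 = -16811 - 21824 = -38635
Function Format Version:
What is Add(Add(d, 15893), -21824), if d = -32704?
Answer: -38635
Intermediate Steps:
Add(Add(d, 15893), -21824) = Add(Add(-32704, 15893), -21824) = Add(-16811, -21824) = -38635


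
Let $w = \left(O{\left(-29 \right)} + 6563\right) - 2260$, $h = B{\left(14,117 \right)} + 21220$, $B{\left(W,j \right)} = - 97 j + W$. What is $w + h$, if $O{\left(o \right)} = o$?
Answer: $14159$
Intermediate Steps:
$B{\left(W,j \right)} = W - 97 j$
$h = 9885$ ($h = \left(14 - 11349\right) + 21220 = -11335 + 21220 = 9885$)
$w = 4274$ ($w = \left(-29 + 6563\right) - 2260 = 6534 - 2260 = 4274$)
$w + h = 4274 + 9885 = 14159$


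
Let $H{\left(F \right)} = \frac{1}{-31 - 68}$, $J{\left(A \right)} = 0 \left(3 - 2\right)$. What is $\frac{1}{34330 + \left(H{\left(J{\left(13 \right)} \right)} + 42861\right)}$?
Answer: $\frac{99}{7641908} \approx 1.2955 \cdot 10^{-5}$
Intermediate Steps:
$J{\left(A \right)} = 0$ ($J{\left(A \right)} = 0 \left(3 - 2\right) = 0 \cdot 1 = 0$)
$H{\left(F \right)} = - \frac{1}{99}$ ($H{\left(F \right)} = \frac{1}{-99} = - \frac{1}{99}$)
$\frac{1}{34330 + \left(H{\left(J{\left(13 \right)} \right)} + 42861\right)} = \frac{1}{34330 + \left(- \frac{1}{99} + 42861\right)} = \frac{1}{34330 + \frac{4243238}{99}} = \frac{1}{\frac{7641908}{99}} = \frac{99}{7641908}$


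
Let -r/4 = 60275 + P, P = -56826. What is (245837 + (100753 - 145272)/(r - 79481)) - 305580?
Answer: -5572603292/93277 ≈ -59743.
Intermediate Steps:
r = -13796 (r = -4*(60275 - 56826) = -4*3449 = -13796)
(245837 + (100753 - 145272)/(r - 79481)) - 305580 = (245837 + (100753 - 145272)/(-13796 - 79481)) - 305580 = (245837 - 44519/(-93277)) - 305580 = (245837 - 44519*(-1/93277)) - 305580 = (245837 + 44519/93277) - 305580 = 22930982368/93277 - 305580 = -5572603292/93277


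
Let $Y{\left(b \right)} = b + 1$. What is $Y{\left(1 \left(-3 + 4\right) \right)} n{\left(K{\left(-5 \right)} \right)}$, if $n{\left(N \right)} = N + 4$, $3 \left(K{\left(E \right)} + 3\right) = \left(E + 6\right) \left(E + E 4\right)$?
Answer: $- \frac{44}{3} \approx -14.667$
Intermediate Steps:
$Y{\left(b \right)} = 1 + b$
$K{\left(E \right)} = -3 + \frac{5 E \left(6 + E\right)}{3}$ ($K{\left(E \right)} = -3 + \frac{\left(E + 6\right) \left(E + E 4\right)}{3} = -3 + \frac{\left(6 + E\right) \left(E + 4 E\right)}{3} = -3 + \frac{\left(6 + E\right) 5 E}{3} = -3 + \frac{5 E \left(6 + E\right)}{3}$)
$n{\left(N \right)} = 4 + N$
$Y{\left(1 \left(-3 + 4\right) \right)} n{\left(K{\left(-5 \right)} \right)} = \left(1 + 1 \left(-3 + 4\right)\right) \left(4 + \left(-3 + 10 \left(-5\right) + \frac{5 \left(-5\right)^{2}}{3}\right)\right) = \left(1 + 1 \cdot 1\right) \left(4 - \frac{34}{3}\right) = \left(1 + 1\right) \left(4 - \frac{34}{3}\right) = 2 \left(4 - \frac{34}{3}\right) = 2 \left(- \frac{22}{3}\right) = - \frac{44}{3}$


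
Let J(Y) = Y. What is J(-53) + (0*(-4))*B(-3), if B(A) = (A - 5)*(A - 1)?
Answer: -53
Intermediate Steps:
B(A) = (-1 + A)*(-5 + A) (B(A) = (-5 + A)*(-1 + A) = (-1 + A)*(-5 + A))
J(-53) + (0*(-4))*B(-3) = -53 + (0*(-4))*(5 + (-3)**2 - 6*(-3)) = -53 + 0*(5 + 9 + 18) = -53 + 0*32 = -53 + 0 = -53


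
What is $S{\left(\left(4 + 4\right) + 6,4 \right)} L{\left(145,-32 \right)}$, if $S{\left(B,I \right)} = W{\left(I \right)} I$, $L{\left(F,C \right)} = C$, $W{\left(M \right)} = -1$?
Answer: $128$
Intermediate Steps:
$S{\left(B,I \right)} = - I$
$S{\left(\left(4 + 4\right) + 6,4 \right)} L{\left(145,-32 \right)} = \left(-1\right) 4 \left(-32\right) = \left(-4\right) \left(-32\right) = 128$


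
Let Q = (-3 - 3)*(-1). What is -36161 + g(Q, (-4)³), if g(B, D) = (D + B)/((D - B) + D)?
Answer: -2422758/67 ≈ -36161.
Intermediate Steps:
Q = 6 (Q = -6*(-1) = 6)
g(B, D) = (B + D)/(-B + 2*D)
-36161 + g(Q, (-4)³) = -36161 + (-1*6 - 1*(-4)³)/(6 - 2*(-4)³) = -36161 + (-6 - 1*(-64))/(6 - 2*(-64)) = -36161 + (-6 + 64)/(6 + 128) = -36161 + 58/134 = -36161 + (1/134)*58 = -36161 + 29/67 = -2422758/67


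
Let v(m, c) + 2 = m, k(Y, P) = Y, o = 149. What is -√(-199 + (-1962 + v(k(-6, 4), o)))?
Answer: -3*I*√241 ≈ -46.573*I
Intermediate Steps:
v(m, c) = -2 + m
-√(-199 + (-1962 + v(k(-6, 4), o))) = -√(-199 + (-1962 + (-2 - 6))) = -√(-199 + (-1962 - 8)) = -√(-199 - 1970) = -√(-2169) = -3*I*√241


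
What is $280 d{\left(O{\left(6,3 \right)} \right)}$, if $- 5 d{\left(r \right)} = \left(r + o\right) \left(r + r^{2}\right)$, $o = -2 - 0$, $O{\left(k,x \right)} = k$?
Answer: $-9408$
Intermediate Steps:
$o = -2$ ($o = -2 + 0 = -2$)
$d{\left(r \right)} = - \frac{\left(-2 + r\right) \left(r + r^{2}\right)}{5}$ ($d{\left(r \right)} = - \frac{\left(r - 2\right) \left(r + r^{2}\right)}{5} = - \frac{\left(-2 + r\right) \left(r + r^{2}\right)}{5}$)
$280 d{\left(O{\left(6,3 \right)} \right)} = 280 \cdot \frac{1}{5} \cdot 6 \left(2 + 6 - 6^{2}\right) = 280 \cdot \frac{1}{5} \cdot 6 \left(2 + 6 - 36\right) = 280 \cdot \frac{1}{5} \cdot 6 \left(-28\right) = 280 \left(- \frac{168}{5}\right) = -9408$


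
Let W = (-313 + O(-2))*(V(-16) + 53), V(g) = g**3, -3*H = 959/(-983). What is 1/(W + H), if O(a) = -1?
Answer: 2949/3743762357 ≈ 7.8771e-7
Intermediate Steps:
H = 959/2949 (H = -959/(3*(-983)) = -959*(-1)/(3*983) = -1/3*(-959/983) = 959/2949 ≈ 0.32519)
W = 1269502 (W = (-313 - 1)*((-16)**3 + 53) = -314*(-4096 + 53) = -314*(-4043) = 1269502)
1/(W + H) = 1/(1269502 + 959/2949) = 1/(3743762357/2949) = 2949/3743762357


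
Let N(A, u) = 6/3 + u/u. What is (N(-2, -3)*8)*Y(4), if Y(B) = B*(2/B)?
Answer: 48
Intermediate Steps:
N(A, u) = 3 (N(A, u) = 6*(1/3) + 1 = 2 + 1 = 3)
Y(B) = 2
(N(-2, -3)*8)*Y(4) = (3*8)*2 = 24*2 = 48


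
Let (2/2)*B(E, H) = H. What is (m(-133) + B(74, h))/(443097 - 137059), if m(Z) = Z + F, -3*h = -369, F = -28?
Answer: -19/153019 ≈ -0.00012417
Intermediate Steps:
h = 123 (h = -⅓*(-369) = 123)
B(E, H) = H
m(Z) = -28 + Z (m(Z) = Z - 28 = -28 + Z)
(m(-133) + B(74, h))/(443097 - 137059) = ((-28 - 133) + 123)/(443097 - 137059) = (-161 + 123)/306038 = -38*1/306038 = -19/153019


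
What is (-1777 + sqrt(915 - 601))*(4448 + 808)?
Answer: -9339912 + 5256*sqrt(314) ≈ -9.2468e+6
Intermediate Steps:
(-1777 + sqrt(915 - 601))*(4448 + 808) = (-1777 + sqrt(314))*5256 = -9339912 + 5256*sqrt(314)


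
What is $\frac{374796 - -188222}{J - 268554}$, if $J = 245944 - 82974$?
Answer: $- \frac{281509}{52792} \approx -5.3324$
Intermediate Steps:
$J = 162970$ ($J = 245944 - 82974 = 162970$)
$\frac{374796 - -188222}{J - 268554} = \frac{374796 - -188222}{162970 - 268554} = \frac{374796 + 188222}{-105584} = 563018 \left(- \frac{1}{105584}\right) = - \frac{281509}{52792}$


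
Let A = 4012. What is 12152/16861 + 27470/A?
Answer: 255962747/33823166 ≈ 7.5677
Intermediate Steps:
12152/16861 + 27470/A = 12152/16861 + 27470/4012 = 12152*(1/16861) + 27470*(1/4012) = 12152/16861 + 13735/2006 = 255962747/33823166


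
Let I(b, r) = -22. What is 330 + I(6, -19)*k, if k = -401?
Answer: 9152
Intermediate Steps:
330 + I(6, -19)*k = 330 - 22*(-401) = 330 + 8822 = 9152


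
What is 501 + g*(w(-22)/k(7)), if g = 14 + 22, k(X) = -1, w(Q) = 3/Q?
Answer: 5565/11 ≈ 505.91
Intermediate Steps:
g = 36
501 + g*(w(-22)/k(7)) = 501 + 36*((3/(-22))/(-1)) = 501 + 36*((3*(-1/22))*(-1)) = 501 + 36*(-3/22*(-1)) = 501 + 36*(3/22) = 501 + 54/11 = 5565/11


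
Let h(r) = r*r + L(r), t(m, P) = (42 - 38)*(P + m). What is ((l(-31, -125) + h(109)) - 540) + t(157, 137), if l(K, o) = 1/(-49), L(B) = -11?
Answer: 612793/49 ≈ 12506.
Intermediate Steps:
t(m, P) = 4*P + 4*m (t(m, P) = 4*(P + m) = 4*P + 4*m)
l(K, o) = -1/49
h(r) = -11 + r**2 (h(r) = r*r - 11 = r**2 - 11 = -11 + r**2)
((l(-31, -125) + h(109)) - 540) + t(157, 137) = ((-1/49 + (-11 + 109**2)) - 540) + (4*137 + 4*157) = ((-1/49 + (-11 + 11881)) - 540) + (548 + 628) = ((-1/49 + 11870) - 540) + 1176 = (581629/49 - 540) + 1176 = 555169/49 + 1176 = 612793/49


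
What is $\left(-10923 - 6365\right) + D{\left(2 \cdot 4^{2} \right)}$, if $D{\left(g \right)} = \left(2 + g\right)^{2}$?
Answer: $-16132$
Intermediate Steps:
$\left(-10923 - 6365\right) + D{\left(2 \cdot 4^{2} \right)} = \left(-10923 - 6365\right) + \left(2 + 2 \cdot 4^{2}\right)^{2} = -17288 + \left(2 + 2 \cdot 16\right)^{2} = -17288 + \left(2 + 32\right)^{2} = -17288 + 34^{2} = -17288 + 1156 = -16132$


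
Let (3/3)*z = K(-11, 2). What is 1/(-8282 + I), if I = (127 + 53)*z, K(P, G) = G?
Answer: -1/7922 ≈ -0.00012623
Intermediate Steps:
z = 2
I = 360 (I = (127 + 53)*2 = 180*2 = 360)
1/(-8282 + I) = 1/(-8282 + 360) = 1/(-7922) = -1/7922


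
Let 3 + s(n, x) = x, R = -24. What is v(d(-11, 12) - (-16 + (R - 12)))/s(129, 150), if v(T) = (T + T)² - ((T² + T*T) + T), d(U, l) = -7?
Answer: 1335/49 ≈ 27.245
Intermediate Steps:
s(n, x) = -3 + x
v(T) = -T + 2*T² (v(T) = (2*T)² - ((T² + T²) + T) = 4*T² - (2*T² + T) = 4*T² - (T + 2*T²) = 4*T² + (-T - 2*T²) = -T + 2*T²)
v(d(-11, 12) - (-16 + (R - 12)))/s(129, 150) = ((-7 - (-16 + (-24 - 12)))*(-1 + 2*(-7 - (-16 + (-24 - 12)))))/(-3 + 150) = ((-7 - (-16 - 36))*(-1 + 2*(-7 - (-16 - 36))))/147 = ((-7 - 1*(-52))*(-1 + 2*(-7 - 1*(-52))))*(1/147) = ((-7 + 52)*(-1 + 2*(-7 + 52)))*(1/147) = (45*(-1 + 2*45))*(1/147) = (45*(-1 + 90))*(1/147) = (45*89)*(1/147) = 4005*(1/147) = 1335/49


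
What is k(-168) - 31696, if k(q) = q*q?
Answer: -3472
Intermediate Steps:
k(q) = q**2
k(-168) - 31696 = (-168)**2 - 31696 = 28224 - 31696 = -3472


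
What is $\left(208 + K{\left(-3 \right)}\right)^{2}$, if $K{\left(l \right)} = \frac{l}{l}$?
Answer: $43681$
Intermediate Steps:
$K{\left(l \right)} = 1$
$\left(208 + K{\left(-3 \right)}\right)^{2} = \left(208 + 1\right)^{2} = 209^{2} = 43681$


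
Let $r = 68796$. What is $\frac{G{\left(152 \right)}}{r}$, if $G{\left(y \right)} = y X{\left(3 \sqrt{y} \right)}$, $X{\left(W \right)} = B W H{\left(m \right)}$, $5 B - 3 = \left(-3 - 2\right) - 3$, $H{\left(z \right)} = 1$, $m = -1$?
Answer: $- \frac{76 \sqrt{38}}{5733} \approx -0.081719$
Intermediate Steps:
$B = -1$ ($B = \frac{3}{5} + \frac{\left(-3 - 2\right) - 3}{5} = \frac{3}{5} + \frac{-5 - 3}{5} = \frac{3}{5} + \frac{1}{5} \left(-8\right) = \frac{3}{5} - \frac{8}{5} = -1$)
$X{\left(W \right)} = - W$ ($X{\left(W \right)} = - W 1 = - W$)
$G{\left(y \right)} = - 3 y^{\frac{3}{2}}$ ($G{\left(y \right)} = y \left(- 3 \sqrt{y}\right) = - 3 y^{\frac{3}{2}}$)
$\frac{G{\left(152 \right)}}{r} = \frac{\left(-3\right) 152^{\frac{3}{2}}}{68796} = - 3 \cdot 304 \sqrt{38} \cdot \frac{1}{68796} = - 912 \sqrt{38} \cdot \frac{1}{68796} = - \frac{76 \sqrt{38}}{5733}$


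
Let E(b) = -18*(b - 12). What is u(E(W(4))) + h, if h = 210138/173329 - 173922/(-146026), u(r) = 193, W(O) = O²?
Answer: 2472882832424/12655270277 ≈ 195.40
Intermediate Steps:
E(b) = 216 - 18*b (E(b) = -18*(-12 + b) = 216 - 18*b)
h = 30415668963/12655270277 (h = 210138*(1/173329) - 173922*(-1/146026) = 210138/173329 + 86961/73013 = 30415668963/12655270277 ≈ 2.4034)
u(E(W(4))) + h = 193 + 30415668963/12655270277 = 2472882832424/12655270277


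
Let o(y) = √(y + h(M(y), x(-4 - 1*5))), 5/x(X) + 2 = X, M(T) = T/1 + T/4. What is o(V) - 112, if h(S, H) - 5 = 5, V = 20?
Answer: -112 + √30 ≈ -106.52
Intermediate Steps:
M(T) = 5*T/4 (M(T) = T*1 + T*(¼) = T + T/4 = 5*T/4)
x(X) = 5/(-2 + X)
h(S, H) = 10 (h(S, H) = 5 + 5 = 10)
o(y) = √(10 + y) (o(y) = √(y + 10) = √(10 + y))
o(V) - 112 = √(10 + 20) - 112 = √30 - 112 = -112 + √30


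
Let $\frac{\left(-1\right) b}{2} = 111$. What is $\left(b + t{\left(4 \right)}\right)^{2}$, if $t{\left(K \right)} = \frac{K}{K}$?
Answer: $48841$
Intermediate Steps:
$b = -222$ ($b = \left(-2\right) 111 = -222$)
$t{\left(K \right)} = 1$
$\left(b + t{\left(4 \right)}\right)^{2} = \left(-222 + 1\right)^{2} = \left(-221\right)^{2} = 48841$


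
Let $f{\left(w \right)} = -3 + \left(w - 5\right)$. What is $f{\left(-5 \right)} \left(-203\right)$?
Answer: $2639$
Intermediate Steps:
$f{\left(w \right)} = -8 + w$ ($f{\left(w \right)} = -3 + \left(-5 + w\right) = -8 + w$)
$f{\left(-5 \right)} \left(-203\right) = \left(-8 - 5\right) \left(-203\right) = \left(-13\right) \left(-203\right) = 2639$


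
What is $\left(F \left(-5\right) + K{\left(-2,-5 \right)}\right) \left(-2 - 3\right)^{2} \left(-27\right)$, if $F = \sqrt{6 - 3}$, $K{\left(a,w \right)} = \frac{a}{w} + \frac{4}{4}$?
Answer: $-945 + 3375 \sqrt{3} \approx 4900.7$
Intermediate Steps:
$K{\left(a,w \right)} = 1 + \frac{a}{w}$ ($K{\left(a,w \right)} = \frac{a}{w} + 4 \cdot \frac{1}{4} = \frac{a}{w} + 1 = 1 + \frac{a}{w}$)
$F = \sqrt{3} \approx 1.732$
$\left(F \left(-5\right) + K{\left(-2,-5 \right)}\right) \left(-2 - 3\right)^{2} \left(-27\right) = \left(\sqrt{3} \left(-5\right) + \frac{-2 - 5}{-5}\right) \left(-2 - 3\right)^{2} \left(-27\right) = \left(- 5 \sqrt{3} - - \frac{7}{5}\right) \left(-5\right)^{2} \left(-27\right) = \left(- 5 \sqrt{3} + \frac{7}{5}\right) 25 \left(-27\right) = \left(\frac{7}{5} - 5 \sqrt{3}\right) 25 \left(-27\right) = \left(35 - 125 \sqrt{3}\right) \left(-27\right) = -945 + 3375 \sqrt{3}$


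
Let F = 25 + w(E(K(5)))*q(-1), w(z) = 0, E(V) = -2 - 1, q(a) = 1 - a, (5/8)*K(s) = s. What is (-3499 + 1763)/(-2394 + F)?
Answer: 1736/2369 ≈ 0.73280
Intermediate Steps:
K(s) = 8*s/5
E(V) = -3
F = 25 (F = 25 + 0*(1 - 1*(-1)) = 25 + 0*(1 + 1) = 25 + 0*2 = 25 + 0 = 25)
(-3499 + 1763)/(-2394 + F) = (-3499 + 1763)/(-2394 + 25) = -1736/(-2369) = -1736*(-1/2369) = 1736/2369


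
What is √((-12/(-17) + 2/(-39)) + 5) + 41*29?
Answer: 1189 + √2485587/663 ≈ 1191.4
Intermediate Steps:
√((-12/(-17) + 2/(-39)) + 5) + 41*29 = √((-12*(-1/17) + 2*(-1/39)) + 5) + 1189 = √((12/17 - 2/39) + 5) + 1189 = √(434/663 + 5) + 1189 = √(3749/663) + 1189 = √2485587/663 + 1189 = 1189 + √2485587/663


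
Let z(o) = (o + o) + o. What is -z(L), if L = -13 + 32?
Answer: -57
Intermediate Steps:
L = 19
z(o) = 3*o (z(o) = 2*o + o = 3*o)
-z(L) = -3*19 = -1*57 = -57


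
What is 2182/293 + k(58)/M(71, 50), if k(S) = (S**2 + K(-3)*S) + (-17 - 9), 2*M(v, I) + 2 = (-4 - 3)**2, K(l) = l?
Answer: 1956658/13771 ≈ 142.09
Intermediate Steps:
M(v, I) = 47/2 (M(v, I) = -1 + (-4 - 3)**2/2 = -1 + (1/2)*(-7)**2 = -1 + (1/2)*49 = -1 + 49/2 = 47/2)
k(S) = -26 + S**2 - 3*S (k(S) = (S**2 - 3*S) + (-17 - 9) = (S**2 - 3*S) - 26 = -26 + S**2 - 3*S)
2182/293 + k(58)/M(71, 50) = 2182/293 + (-26 + 58**2 - 3*58)/(47/2) = 2182*(1/293) + (-26 + 3364 - 174)*(2/47) = 2182/293 + 3164*(2/47) = 2182/293 + 6328/47 = 1956658/13771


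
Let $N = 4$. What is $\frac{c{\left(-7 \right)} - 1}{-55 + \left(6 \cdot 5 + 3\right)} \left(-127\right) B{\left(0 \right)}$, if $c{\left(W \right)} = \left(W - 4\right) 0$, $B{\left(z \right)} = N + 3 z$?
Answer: $- \frac{254}{11} \approx -23.091$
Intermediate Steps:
$B{\left(z \right)} = 4 + 3 z$
$c{\left(W \right)} = 0$ ($c{\left(W \right)} = \left(-4 + W\right) 0 = 0$)
$\frac{c{\left(-7 \right)} - 1}{-55 + \left(6 \cdot 5 + 3\right)} \left(-127\right) B{\left(0 \right)} = \frac{0 - 1}{-55 + \left(6 \cdot 5 + 3\right)} \left(-127\right) \left(4 + 3 \cdot 0\right) = - \frac{1}{-55 + \left(30 + 3\right)} \left(-127\right) \left(4 + 0\right) = - \frac{1}{-55 + 33} \left(-127\right) 4 = - \frac{1}{-22} \left(-127\right) 4 = \left(-1\right) \left(- \frac{1}{22}\right) \left(-127\right) 4 = \frac{1}{22} \left(-127\right) 4 = \left(- \frac{127}{22}\right) 4 = - \frac{254}{11}$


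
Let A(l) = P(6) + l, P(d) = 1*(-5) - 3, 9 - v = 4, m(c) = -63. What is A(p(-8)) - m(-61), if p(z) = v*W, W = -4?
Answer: 35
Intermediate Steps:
v = 5 (v = 9 - 1*4 = 9 - 4 = 5)
P(d) = -8 (P(d) = -5 - 3 = -8)
p(z) = -20 (p(z) = 5*(-4) = -20)
A(l) = -8 + l
A(p(-8)) - m(-61) = (-8 - 20) - 1*(-63) = -28 + 63 = 35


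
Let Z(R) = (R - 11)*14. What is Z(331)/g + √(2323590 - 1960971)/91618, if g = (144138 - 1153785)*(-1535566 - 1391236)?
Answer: 2240/1477518429447 + 3*√40291/91618 ≈ 0.0065727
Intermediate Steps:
Z(R) = -154 + 14*R (Z(R) = (-11 + R)*14 = -154 + 14*R)
g = 2955036858894 (g = -1009647*(-2926802) = 2955036858894)
Z(331)/g + √(2323590 - 1960971)/91618 = (-154 + 14*331)/2955036858894 + √(2323590 - 1960971)/91618 = (-154 + 4634)*(1/2955036858894) + √362619*(1/91618) = 4480*(1/2955036858894) + (3*√40291)*(1/91618) = 2240/1477518429447 + 3*√40291/91618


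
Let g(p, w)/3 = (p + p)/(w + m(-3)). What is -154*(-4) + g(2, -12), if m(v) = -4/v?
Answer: 4919/8 ≈ 614.88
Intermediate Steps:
g(p, w) = 6*p/(4/3 + w) (g(p, w) = 3*((p + p)/(w - 4/(-3))) = 3*((2*p)/(w - 4*(-1/3))) = 3*((2*p)/(w + 4/3)) = 3*((2*p)/(4/3 + w)) = 3*(2*p/(4/3 + w)) = 6*p/(4/3 + w))
-154*(-4) + g(2, -12) = -154*(-4) + 18*2/(4 + 3*(-12)) = 616 + 18*2/(4 - 36) = 616 + 18*2/(-32) = 616 + 18*2*(-1/32) = 616 - 9/8 = 4919/8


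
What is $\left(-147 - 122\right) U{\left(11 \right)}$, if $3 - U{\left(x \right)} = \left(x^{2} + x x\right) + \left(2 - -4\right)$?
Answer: $65905$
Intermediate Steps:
$U{\left(x \right)} = -3 - 2 x^{2}$ ($U{\left(x \right)} = 3 - \left(\left(x^{2} + x x\right) + \left(2 - -4\right)\right) = 3 - \left(\left(x^{2} + x^{2}\right) + \left(2 + 4\right)\right) = 3 - \left(2 x^{2} + 6\right) = 3 - \left(6 + 2 x^{2}\right) = -3 - 2 x^{2}$)
$\left(-147 - 122\right) U{\left(11 \right)} = \left(-147 - 122\right) \left(-3 - 2 \cdot 11^{2}\right) = - 269 \left(-3 - 242\right) = \left(-269\right) \left(-245\right) = 65905$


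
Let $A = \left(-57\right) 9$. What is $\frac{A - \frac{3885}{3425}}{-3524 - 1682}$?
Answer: $\frac{176091}{1783055} \approx 0.098758$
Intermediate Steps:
$A = -513$
$\frac{A - \frac{3885}{3425}}{-3524 - 1682} = \frac{-513 - \frac{3885}{3425}}{-3524 - 1682} = \frac{-513 - \frac{777}{685}}{-5206} = \left(-513 - \frac{777}{685}\right) \left(- \frac{1}{5206}\right) = \left(- \frac{352182}{685}\right) \left(- \frac{1}{5206}\right) = \frac{176091}{1783055}$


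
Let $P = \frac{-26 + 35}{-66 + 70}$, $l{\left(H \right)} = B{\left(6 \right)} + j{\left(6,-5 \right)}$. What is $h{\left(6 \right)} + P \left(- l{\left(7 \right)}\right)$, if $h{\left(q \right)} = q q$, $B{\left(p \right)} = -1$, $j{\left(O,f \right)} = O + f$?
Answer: $36$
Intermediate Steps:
$h{\left(q \right)} = q^{2}$
$l{\left(H \right)} = 0$ ($l{\left(H \right)} = -1 + \left(6 - 5\right) = -1 + 1 = 0$)
$P = \frac{9}{4} \approx 2.25$
$h{\left(6 \right)} + P \left(- l{\left(7 \right)}\right) = 6^{2} + \frac{9 \left(\left(-1\right) 0\right)}{4} = 36 + \frac{9}{4} \cdot 0 = 36 + 0 = 36$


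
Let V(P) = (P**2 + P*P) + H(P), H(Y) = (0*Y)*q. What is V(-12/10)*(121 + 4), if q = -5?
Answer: 360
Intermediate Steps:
H(Y) = 0 (H(Y) = (0*Y)*(-5) = 0*(-5) = 0)
V(P) = 2*P**2 (V(P) = (P**2 + P*P) + 0 = (P**2 + P**2) + 0 = 2*P**2 + 0 = 2*P**2)
V(-12/10)*(121 + 4) = (2*(-12/10)**2)*(121 + 4) = (2*(-12*1/10)**2)*125 = (2*(-6/5)**2)*125 = (2*(36/25))*125 = (72/25)*125 = 360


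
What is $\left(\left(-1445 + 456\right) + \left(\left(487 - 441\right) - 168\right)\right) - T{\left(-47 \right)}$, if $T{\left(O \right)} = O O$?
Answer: $-3320$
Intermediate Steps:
$T{\left(O \right)} = O^{2}$
$\left(\left(-1445 + 456\right) + \left(\left(487 - 441\right) - 168\right)\right) - T{\left(-47 \right)} = \left(\left(-1445 + 456\right) + \left(\left(487 - 441\right) - 168\right)\right) - \left(-47\right)^{2} = \left(-989 + \left(46 - 168\right)\right) - 2209 = \left(-989 - 122\right) - 2209 = -1111 - 2209 = -3320$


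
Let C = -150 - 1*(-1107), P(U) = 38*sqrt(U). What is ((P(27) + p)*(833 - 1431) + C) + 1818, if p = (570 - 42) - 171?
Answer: -210711 - 68172*sqrt(3) ≈ -3.2879e+5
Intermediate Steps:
p = 357 (p = 528 - 171 = 357)
C = 957 (C = -150 + 1107 = 957)
((P(27) + p)*(833 - 1431) + C) + 1818 = ((38*sqrt(27) + 357)*(833 - 1431) + 957) + 1818 = ((38*(3*sqrt(3)) + 357)*(-598) + 957) + 1818 = ((114*sqrt(3) + 357)*(-598) + 957) + 1818 = ((357 + 114*sqrt(3))*(-598) + 957) + 1818 = ((-213486 - 68172*sqrt(3)) + 957) + 1818 = (-212529 - 68172*sqrt(3)) + 1818 = -210711 - 68172*sqrt(3)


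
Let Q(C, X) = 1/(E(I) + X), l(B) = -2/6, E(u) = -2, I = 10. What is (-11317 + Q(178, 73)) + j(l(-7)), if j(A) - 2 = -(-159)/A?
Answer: -837231/71 ≈ -11792.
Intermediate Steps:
l(B) = -⅓ (l(B) = -2*⅙ = -⅓)
Q(C, X) = 1/(-2 + X)
j(A) = 2 + 159/A (j(A) = 2 - (-159)/A = 2 + 159/A)
(-11317 + Q(178, 73)) + j(l(-7)) = (-11317 + 1/(-2 + 73)) + (2 + 159/(-⅓)) = (-11317 + 1/71) + (2 + 159*(-3)) = (-11317 + 1/71) + (2 - 477) = -803506/71 - 475 = -837231/71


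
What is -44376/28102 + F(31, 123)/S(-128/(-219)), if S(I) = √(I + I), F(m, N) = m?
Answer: -22188/14051 + 31*√219/16 ≈ 27.093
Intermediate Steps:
S(I) = √2*√I (S(I) = √(2*I) = √2*√I)
-44376/28102 + F(31, 123)/S(-128/(-219)) = -44376/28102 + 31/((√2*√(-128/(-219)))) = -44376*1/28102 + 31/((√2*√(-128*(-1/219)))) = -22188/14051 + 31/((√2*√(128/219))) = -22188/14051 + 31/((√2*(8*√438/219))) = -22188/14051 + 31/((16*√219/219)) = -22188/14051 + 31*(√219/16) = -22188/14051 + 31*√219/16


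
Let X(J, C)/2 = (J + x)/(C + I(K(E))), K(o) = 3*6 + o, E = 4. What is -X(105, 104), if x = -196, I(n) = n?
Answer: 13/9 ≈ 1.4444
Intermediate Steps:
K(o) = 18 + o
X(J, C) = 2*(-196 + J)/(22 + C) (X(J, C) = 2*((J - 196)/(C + (18 + 4))) = 2*((-196 + J)/(C + 22)) = 2*((-196 + J)/(22 + C)) = 2*(-196 + J)/(22 + C))
-X(105, 104) = -2*(-196 + 105)/(22 + 104) = -2*(-91)/126 = -1*(-13/9) = 13/9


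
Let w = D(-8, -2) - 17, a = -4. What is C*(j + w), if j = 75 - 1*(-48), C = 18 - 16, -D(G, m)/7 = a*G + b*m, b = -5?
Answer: -376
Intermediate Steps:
D(G, m) = 28*G + 35*m (D(G, m) = -7*(-4*G - 5*m) = -7*(-5*m - 4*G) = 28*G + 35*m)
C = 2
j = 123 (j = 75 + 48 = 123)
w = -311 (w = (28*(-8) + 35*(-2)) - 17 = (-224 - 70) - 17 = -294 - 17 = -311)
C*(j + w) = 2*(123 - 311) = 2*(-188) = -376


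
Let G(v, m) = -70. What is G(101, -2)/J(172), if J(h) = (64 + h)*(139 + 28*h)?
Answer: -7/116938 ≈ -5.9861e-5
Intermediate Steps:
G(101, -2)/J(172) = -70/(8896 + 28*172**2 + 1931*172) = -70/(8896 + 28*29584 + 332132) = -70/(8896 + 828352 + 332132) = -70/1169380 = -70*1/1169380 = -7/116938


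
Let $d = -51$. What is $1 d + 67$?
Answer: $16$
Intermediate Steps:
$1 d + 67 = 1 \left(-51\right) + 67 = -51 + 67 = 16$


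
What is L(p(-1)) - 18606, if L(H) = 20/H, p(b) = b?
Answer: -18626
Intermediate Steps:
L(p(-1)) - 18606 = 20/(-1) - 18606 = 20*(-1) - 18606 = -20 - 18606 = -18626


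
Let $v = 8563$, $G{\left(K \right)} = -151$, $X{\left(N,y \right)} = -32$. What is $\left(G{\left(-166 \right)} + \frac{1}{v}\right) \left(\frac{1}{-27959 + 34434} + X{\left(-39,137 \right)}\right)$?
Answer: $\frac{38272970484}{7920775} \approx 4832.0$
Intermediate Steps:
$\left(G{\left(-166 \right)} + \frac{1}{v}\right) \left(\frac{1}{-27959 + 34434} + X{\left(-39,137 \right)}\right) = \left(-151 + \frac{1}{8563}\right) \left(\frac{1}{-27959 + 34434} - 32\right) = \left(-151 + \frac{1}{8563}\right) \left(\frac{1}{6475} - 32\right) = - \frac{1293012 \left(\frac{1}{6475} - 32\right)}{8563} = \left(- \frac{1293012}{8563}\right) \left(- \frac{207199}{6475}\right) = \frac{38272970484}{7920775}$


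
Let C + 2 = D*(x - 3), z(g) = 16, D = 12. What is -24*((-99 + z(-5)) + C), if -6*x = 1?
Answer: 2952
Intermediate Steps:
x = -1/6 (x = -1/6*1 = -1/6 ≈ -0.16667)
C = -40 (C = -2 + 12*(-1/6 - 3) = -2 + 12*(-19/6) = -2 - 38 = -40)
-24*((-99 + z(-5)) + C) = -24*((-99 + 16) - 40) = -24*(-83 - 40) = -24*(-123) = 2952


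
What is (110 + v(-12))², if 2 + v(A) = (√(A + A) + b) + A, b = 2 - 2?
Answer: 9192 + 384*I*√6 ≈ 9192.0 + 940.6*I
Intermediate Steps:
b = 0
v(A) = -2 + A + √2*√A (v(A) = -2 + ((√(A + A) + 0) + A) = -2 + ((√(2*A) + 0) + A) = -2 + ((√2*√A + 0) + A) = -2 + (√2*√A + A) = -2 + (A + √2*√A) = -2 + A + √2*√A)
(110 + v(-12))² = (110 + (-2 - 12 + √2*√(-12)))² = (110 + (-2 - 12 + √2*(2*I*√3)))² = (110 + (-2 - 12 + 2*I*√6))² = (110 + (-14 + 2*I*√6))² = (96 + 2*I*√6)²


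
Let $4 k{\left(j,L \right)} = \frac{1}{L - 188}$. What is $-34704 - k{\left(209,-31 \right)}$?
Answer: $- \frac{30400703}{876} \approx -34704.0$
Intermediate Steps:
$k{\left(j,L \right)} = \frac{1}{4 \left(-188 + L\right)}$ ($k{\left(j,L \right)} = \frac{1}{4 \left(L - 188\right)} = \frac{1}{4 \left(-188 + L\right)}$)
$-34704 - k{\left(209,-31 \right)} = -34704 - \frac{1}{4 \left(-188 - 31\right)} = -34704 - \frac{1}{4 \left(-219\right)} = -34704 - \frac{1}{4} \left(- \frac{1}{219}\right) = -34704 - - \frac{1}{876} = -34704 + \frac{1}{876} = - \frac{30400703}{876}$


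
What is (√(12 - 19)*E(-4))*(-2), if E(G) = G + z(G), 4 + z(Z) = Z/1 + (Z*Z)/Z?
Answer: 32*I*√7 ≈ 84.664*I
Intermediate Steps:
z(Z) = -4 + 2*Z (z(Z) = -4 + (Z/1 + (Z*Z)/Z) = -4 + (Z*1 + Z²/Z) = -4 + (Z + Z) = -4 + 2*Z)
E(G) = -4 + 3*G (E(G) = G + (-4 + 2*G) = -4 + 3*G)
(√(12 - 19)*E(-4))*(-2) = (√(12 - 19)*(-4 + 3*(-4)))*(-2) = (√(-7)*(-4 - 12))*(-2) = ((I*√7)*(-16))*(-2) = -16*I*√7*(-2) = 32*I*√7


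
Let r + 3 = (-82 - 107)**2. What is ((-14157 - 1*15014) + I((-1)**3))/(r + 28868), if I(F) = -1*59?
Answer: -14615/32293 ≈ -0.45257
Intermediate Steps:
r = 35718 (r = -3 + (-82 - 107)**2 = -3 + (-189)**2 = -3 + 35721 = 35718)
I(F) = -59
((-14157 - 1*15014) + I((-1)**3))/(r + 28868) = ((-14157 - 1*15014) - 59)/(35718 + 28868) = ((-14157 - 15014) - 59)/64586 = (-29171 - 59)*(1/64586) = -29230*1/64586 = -14615/32293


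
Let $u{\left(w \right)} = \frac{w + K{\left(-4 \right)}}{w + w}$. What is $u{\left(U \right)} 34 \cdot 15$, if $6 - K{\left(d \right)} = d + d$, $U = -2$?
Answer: $-1530$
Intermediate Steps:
$K{\left(d \right)} = 6 - 2 d$ ($K{\left(d \right)} = 6 - \left(d + d\right) = 6 - 2 d$)
$u{\left(w \right)} = \frac{14 + w}{2 w}$ ($u{\left(w \right)} = \frac{w + \left(6 - -8\right)}{w + w} = \frac{w + \left(6 + 8\right)}{2 w} = \left(w + 14\right) \frac{1}{2 w} = \left(14 + w\right) \frac{1}{2 w} = \frac{14 + w}{2 w}$)
$u{\left(U \right)} 34 \cdot 15 = \frac{14 - 2}{2 \left(-2\right)} 34 \cdot 15 = \frac{1}{2} \left(- \frac{1}{2}\right) 12 \cdot 34 \cdot 15 = \left(-3\right) 34 \cdot 15 = \left(-102\right) 15 = -1530$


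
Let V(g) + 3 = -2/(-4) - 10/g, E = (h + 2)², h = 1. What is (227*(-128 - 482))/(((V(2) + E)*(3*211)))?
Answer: -276940/1899 ≈ -145.83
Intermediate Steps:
E = 9 (E = (1 + 2)² = 3² = 9)
V(g) = -5/2 - 10/g (V(g) = -3 + (-2/(-4) - 10/g) = -3 + (-2*(-¼) - 10/g) = -3 + (½ - 10/g) = -5/2 - 10/g)
(227*(-128 - 482))/(((V(2) + E)*(3*211))) = (227*(-128 - 482))/((((-5/2 - 10/2) + 9)*(3*211))) = (227*(-610))/((((-5/2 - 10*½) + 9)*633)) = -138470*1/(633*((-5/2 - 5) + 9)) = -138470*1/(633*(-15/2 + 9)) = -138470/((3/2)*633) = -138470/1899/2 = -138470*2/1899 = -276940/1899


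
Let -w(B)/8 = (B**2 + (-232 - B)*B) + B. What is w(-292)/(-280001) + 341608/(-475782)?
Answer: 80544499052/66609717891 ≈ 1.2092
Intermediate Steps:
w(B) = -8*B - 8*B**2 - 8*B*(-232 - B) (w(B) = -8*((B**2 + (-232 - B)*B) + B) = -8*((B**2 + B*(-232 - B)) + B) = -8*(B + B**2 + B*(-232 - B)) = -8*B - 8*B**2 - 8*B*(-232 - B))
w(-292)/(-280001) + 341608/(-475782) = (1848*(-292))/(-280001) + 341608/(-475782) = -539616*(-1/280001) + 341608*(-1/475782) = 539616/280001 - 170804/237891 = 80544499052/66609717891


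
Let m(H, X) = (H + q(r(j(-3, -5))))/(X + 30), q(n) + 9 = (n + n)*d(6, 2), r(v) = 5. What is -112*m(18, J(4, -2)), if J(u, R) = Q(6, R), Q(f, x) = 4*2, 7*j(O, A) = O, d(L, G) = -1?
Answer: 56/19 ≈ 2.9474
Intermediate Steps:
j(O, A) = O/7
Q(f, x) = 8
q(n) = -9 - 2*n (q(n) = -9 + (n + n)*(-1) = -9 + (2*n)*(-1) = -9 - 2*n)
J(u, R) = 8
m(H, X) = (-19 + H)/(30 + X) (m(H, X) = (H + (-9 - 2*5))/(X + 30) = (H + (-9 - 10))/(30 + X) = (H - 19)/(30 + X) = (-19 + H)/(30 + X))
-112*m(18, J(4, -2)) = -112*(-19 + 18)/(30 + 8) = -112*(-1)/38 = -56*(-1)/19 = -112*(-1/38) = 56/19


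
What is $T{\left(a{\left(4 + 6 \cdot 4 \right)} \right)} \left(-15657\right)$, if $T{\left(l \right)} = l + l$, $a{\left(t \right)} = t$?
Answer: $-876792$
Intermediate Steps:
$T{\left(l \right)} = 2 l$
$T{\left(a{\left(4 + 6 \cdot 4 \right)} \right)} \left(-15657\right) = 2 \left(4 + 6 \cdot 4\right) \left(-15657\right) = 2 \left(4 + 24\right) \left(-15657\right) = 2 \cdot 28 \left(-15657\right) = 56 \left(-15657\right) = -876792$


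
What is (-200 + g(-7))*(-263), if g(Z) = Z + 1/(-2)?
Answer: 109145/2 ≈ 54573.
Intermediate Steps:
g(Z) = -½ + Z (g(Z) = Z - ½ = -½ + Z)
(-200 + g(-7))*(-263) = (-200 + (-½ - 7))*(-263) = (-200 - 15/2)*(-263) = -415/2*(-263) = 109145/2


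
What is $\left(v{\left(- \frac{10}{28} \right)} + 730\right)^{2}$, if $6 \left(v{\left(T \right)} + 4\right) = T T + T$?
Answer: $\frac{80984068929}{153664} \approx 5.2702 \cdot 10^{5}$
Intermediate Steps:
$v{\left(T \right)} = -4 + \frac{T}{6} + \frac{T^{2}}{6}$ ($v{\left(T \right)} = -4 + \frac{T T + T}{6} = -4 + \frac{T^{2} + T}{6} = -4 + \frac{T + T^{2}}{6} = -4 + \left(\frac{T}{6} + \frac{T^{2}}{6}\right) = -4 + \frac{T}{6} + \frac{T^{2}}{6}$)
$\left(v{\left(- \frac{10}{28} \right)} + 730\right)^{2} = \left(\left(-4 + \frac{\left(-10\right) \frac{1}{28}}{6} + \frac{\left(- \frac{10}{28}\right)^{2}}{6}\right) + 730\right)^{2} = \left(\left(-4 + \frac{\left(-10\right) \frac{1}{28}}{6} + \frac{\left(\left(-10\right) \frac{1}{28}\right)^{2}}{6}\right) + 730\right)^{2} = \left(\left(-4 + \frac{1}{6} \left(- \frac{5}{14}\right) + \frac{\left(- \frac{5}{14}\right)^{2}}{6}\right) + 730\right)^{2} = \left(\left(-4 - \frac{5}{84} + \frac{1}{6} \cdot \frac{25}{196}\right) + 730\right)^{2} = \left(\left(-4 - \frac{5}{84} + \frac{25}{1176}\right) + 730\right)^{2} = \left(- \frac{1583}{392} + 730\right)^{2} = \left(\frac{284577}{392}\right)^{2} = \frac{80984068929}{153664}$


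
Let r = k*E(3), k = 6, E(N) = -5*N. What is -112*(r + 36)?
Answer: 6048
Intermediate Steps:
r = -90 (r = 6*(-5*3) = 6*(-15) = -90)
-112*(r + 36) = -112*(-90 + 36) = -112*(-54) = 6048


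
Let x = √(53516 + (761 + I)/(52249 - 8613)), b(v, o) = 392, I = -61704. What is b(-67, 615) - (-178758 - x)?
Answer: 179150 + √25474295708797/21818 ≈ 1.7938e+5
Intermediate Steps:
x = √25474295708797/21818 (x = √(53516 + (761 - 61704)/(52249 - 8613)) = √(53516 - 60943/43636) = √(2335163233/43636) = √25474295708797/21818 ≈ 231.33)
b(-67, 615) - (-178758 - x) = 392 - (-178758 - √25474295708797/21818) = 392 + (178758 + √25474295708797/21818) = 179150 + √25474295708797/21818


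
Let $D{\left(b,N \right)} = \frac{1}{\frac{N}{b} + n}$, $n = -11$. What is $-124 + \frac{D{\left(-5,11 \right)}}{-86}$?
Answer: $- \frac{703819}{5676} \approx -124.0$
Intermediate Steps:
$D{\left(b,N \right)} = \frac{1}{-11 + \frac{N}{b}}$ ($D{\left(b,N \right)} = \frac{1}{\frac{N}{b} - 11} = \frac{1}{-11 + \frac{N}{b}}$)
$-124 + \frac{D{\left(-5,11 \right)}}{-86} = -124 + \frac{\left(-5\right) \frac{1}{11 - -55}}{-86} = -124 - \frac{\left(-5\right) \frac{1}{11 + 55}}{86} = -124 - \frac{\left(-5\right) \frac{1}{66}}{86} = -124 - - \frac{5}{5676} = -124 + \frac{5}{5676} = - \frac{703819}{5676}$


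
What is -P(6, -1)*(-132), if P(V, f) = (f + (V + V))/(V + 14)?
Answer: 363/5 ≈ 72.600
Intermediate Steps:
P(V, f) = (f + 2*V)/(14 + V)
-P(6, -1)*(-132) = -(-1 + 2*6)/(14 + 6)*(-132) = -(-1 + 12)/20*(-132) = -11/20*(-132) = 363/5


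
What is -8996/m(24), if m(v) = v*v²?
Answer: -2249/3456 ≈ -0.65075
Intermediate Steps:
m(v) = v³
-8996/m(24) = -8996/(24³) = -8996/13824 = -8996*1/13824 = -2249/3456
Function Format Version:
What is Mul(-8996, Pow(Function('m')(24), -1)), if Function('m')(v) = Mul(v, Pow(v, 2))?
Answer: Rational(-2249, 3456) ≈ -0.65075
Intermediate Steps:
Function('m')(v) = Pow(v, 3)
Mul(-8996, Pow(Function('m')(24), -1)) = Mul(-8996, Pow(Pow(24, 3), -1)) = Mul(-8996, Pow(13824, -1)) = Mul(-8996, Rational(1, 13824)) = Rational(-2249, 3456)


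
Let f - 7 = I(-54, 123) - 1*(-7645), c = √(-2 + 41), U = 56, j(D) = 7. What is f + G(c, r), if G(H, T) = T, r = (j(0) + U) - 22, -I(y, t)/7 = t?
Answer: 6832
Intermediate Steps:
I(y, t) = -7*t
r = 41 (r = (7 + 56) - 22 = 63 - 22 = 41)
c = √39 ≈ 6.2450
f = 6791 (f = 7 + (-7*123 - 1*(-7645)) = 7 + (-861 + 7645) = 7 + 6784 = 6791)
f + G(c, r) = 6791 + 41 = 6832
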